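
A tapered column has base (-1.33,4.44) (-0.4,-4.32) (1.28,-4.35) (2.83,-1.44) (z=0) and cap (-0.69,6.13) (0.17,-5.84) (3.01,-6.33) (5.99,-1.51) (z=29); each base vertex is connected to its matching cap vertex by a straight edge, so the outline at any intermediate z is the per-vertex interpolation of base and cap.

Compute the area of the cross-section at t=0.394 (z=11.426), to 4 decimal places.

Area at t=0.394: 26.9989

Cross-section at t=0.394: each vertex is (1-t)·p0[i] + t·p1[i].
  v1: (1-0.394)·(-1.33,4.44) + 0.394·(-0.69,6.13) = (-1.0778,5.1059)
  v2: (1-0.394)·(-0.4,-4.32) + 0.394·(0.17,-5.84) = (-0.1754,-4.9189)
  v3: (1-0.394)·(1.28,-4.35) + 0.394·(3.01,-6.33) = (1.9616,-5.1301)
  v4: (1-0.394)·(2.83,-1.44) + 0.394·(5.99,-1.51) = (4.0750,-1.4676)
Shoelace sum Σ(x_i·y_{i+1} − x_{i+1}·y_i):
  i=1: -1.0778·-4.9189 − -0.1754·5.1059 = +6.1974 (running +6.1974)
  i=2: -0.1754·-5.1301 − 1.9616·-4.9189 = +10.5489 (running +16.7463)
  i=3: 1.9616·-1.4676 − 4.0750·-5.1301 = +18.0266 (running +34.7729)
  i=4: 4.0750·5.1059 − -1.0778·-1.4676 = +19.2248 (running +53.9977)
Area = |Σ|/2 = |53.9977|/2 = 26.9989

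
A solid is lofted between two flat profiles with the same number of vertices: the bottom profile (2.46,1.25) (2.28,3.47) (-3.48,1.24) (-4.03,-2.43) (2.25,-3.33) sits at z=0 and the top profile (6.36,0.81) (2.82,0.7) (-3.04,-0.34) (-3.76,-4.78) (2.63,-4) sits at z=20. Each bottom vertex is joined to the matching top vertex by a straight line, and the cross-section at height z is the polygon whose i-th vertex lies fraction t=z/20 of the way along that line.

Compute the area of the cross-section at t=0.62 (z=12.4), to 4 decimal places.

Cross-section at t=0.62: each vertex is (1-t)·p0[i] + t·p1[i].
  v1: (1-0.62)·(2.46,1.25) + 0.62·(6.36,0.81) = (4.8780,0.9772)
  v2: (1-0.62)·(2.28,3.47) + 0.62·(2.82,0.7) = (2.6148,1.7526)
  v3: (1-0.62)·(-3.48,1.24) + 0.62·(-3.04,-0.34) = (-3.2072,0.2604)
  v4: (1-0.62)·(-4.03,-2.43) + 0.62·(-3.76,-4.78) = (-3.8626,-3.8870)
  v5: (1-0.62)·(2.25,-3.33) + 0.62·(2.63,-4) = (2.4856,-3.7454)
Shoelace sum Σ(x_i·y_{i+1} − x_{i+1}·y_i):
  i=1: 4.8780·1.7526 − 2.6148·0.9772 = +5.9940 (running +5.9940)
  i=2: 2.6148·0.2604 − -3.2072·1.7526 = +6.3018 (running +12.2958)
  i=3: -3.2072·-3.8870 − -3.8626·0.2604 = +13.4722 (running +25.7680)
  i=4: -3.8626·-3.7454 − 2.4856·-3.8870 = +24.1285 (running +49.8965)
  i=5: 2.4856·0.9772 − 4.8780·-3.7454 = +20.6990 (running +70.5955)
Area = |Σ|/2 = |70.5955|/2 = 35.2978

Area at t=0.62: 35.2978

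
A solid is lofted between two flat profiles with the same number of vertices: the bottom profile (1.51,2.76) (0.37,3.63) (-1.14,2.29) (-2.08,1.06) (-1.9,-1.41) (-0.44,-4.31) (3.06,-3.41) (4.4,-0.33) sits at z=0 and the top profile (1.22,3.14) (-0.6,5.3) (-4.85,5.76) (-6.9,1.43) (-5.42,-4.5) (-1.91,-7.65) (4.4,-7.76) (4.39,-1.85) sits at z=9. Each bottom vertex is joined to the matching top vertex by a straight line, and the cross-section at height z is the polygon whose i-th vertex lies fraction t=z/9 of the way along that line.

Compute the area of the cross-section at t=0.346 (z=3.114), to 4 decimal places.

Cross-section at t=0.346: each vertex is (1-t)·p0[i] + t·p1[i].
  v1: (1-0.346)·(1.51,2.76) + 0.346·(1.22,3.14) = (1.4097,2.8915)
  v2: (1-0.346)·(0.37,3.63) + 0.346·(-0.6,5.3) = (0.0344,4.2078)
  v3: (1-0.346)·(-1.14,2.29) + 0.346·(-4.85,5.76) = (-2.4237,3.4906)
  v4: (1-0.346)·(-2.08,1.06) + 0.346·(-6.9,1.43) = (-3.7477,1.1880)
  v5: (1-0.346)·(-1.9,-1.41) + 0.346·(-5.42,-4.5) = (-3.1179,-2.4791)
  v6: (1-0.346)·(-0.44,-4.31) + 0.346·(-1.91,-7.65) = (-0.9486,-5.4656)
  v7: (1-0.346)·(3.06,-3.41) + 0.346·(4.4,-7.76) = (3.5236,-4.9151)
  v8: (1-0.346)·(4.4,-0.33) + 0.346·(4.39,-1.85) = (4.3965,-0.8559)
Shoelace sum Σ(x_i·y_{i+1} − x_{i+1}·y_i):
  i=1: 1.4097·4.2078 − 0.0344·2.8915 = +5.8322 (running +5.8322)
  i=2: 0.0344·3.4906 − -2.4237·4.2078 = +10.3183 (running +16.1505)
  i=3: -2.4237·1.1880 − -3.7477·3.4906 = +10.2025 (running +26.3530)
  i=4: -3.7477·-2.4791 − -3.1179·1.1880 = +12.9953 (running +39.3483)
  i=5: -3.1179·-5.4656 − -0.9486·-2.4791 = +14.6897 (running +54.0380)
  i=6: -0.9486·-4.9151 − 3.5236·-5.4656 = +23.9215 (running +77.9595)
  i=7: 3.5236·-0.8559 − 4.3965·-4.9151 = +18.5935 (running +96.5530)
  i=8: 4.3965·2.8915 − 1.4097·-0.8559 = +13.9191 (running +110.4720)
Area = |Σ|/2 = |110.4720|/2 = 55.2360

Area at t=0.346: 55.2360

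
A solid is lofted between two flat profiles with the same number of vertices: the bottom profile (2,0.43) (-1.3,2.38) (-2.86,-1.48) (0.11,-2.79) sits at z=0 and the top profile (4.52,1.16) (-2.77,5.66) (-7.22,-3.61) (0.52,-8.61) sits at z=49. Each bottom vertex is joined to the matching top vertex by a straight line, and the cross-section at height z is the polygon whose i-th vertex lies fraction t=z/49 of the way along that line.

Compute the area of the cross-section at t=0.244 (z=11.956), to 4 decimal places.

Area at t=0.244: 26.5985

Cross-section at t=0.244: each vertex is (1-t)·p0[i] + t·p1[i].
  v1: (1-0.244)·(2,0.43) + 0.244·(4.52,1.16) = (2.6149,0.6081)
  v2: (1-0.244)·(-1.3,2.38) + 0.244·(-2.77,5.66) = (-1.6587,3.1803)
  v3: (1-0.244)·(-2.86,-1.48) + 0.244·(-7.22,-3.61) = (-3.9238,-1.9997)
  v4: (1-0.244)·(0.11,-2.79) + 0.244·(0.52,-8.61) = (0.2100,-4.2101)
Shoelace sum Σ(x_i·y_{i+1} − x_{i+1}·y_i):
  i=1: 2.6149·3.1803 − -1.6587·0.6081 = +9.3248 (running +9.3248)
  i=2: -1.6587·-1.9997 − -3.9238·3.1803 = +15.7960 (running +25.1208)
  i=3: -3.9238·-4.2101 − 0.2100·-1.9997 = +16.9397 (running +42.0605)
  i=4: 0.2100·0.6081 − 2.6149·-4.2101 = +11.1366 (running +53.1971)
Area = |Σ|/2 = |53.1971|/2 = 26.5985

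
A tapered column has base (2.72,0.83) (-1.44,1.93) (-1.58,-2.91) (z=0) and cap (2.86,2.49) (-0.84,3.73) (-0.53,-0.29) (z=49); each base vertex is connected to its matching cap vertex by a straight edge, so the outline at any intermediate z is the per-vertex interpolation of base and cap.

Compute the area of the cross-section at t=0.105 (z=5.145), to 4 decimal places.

Cross-section at t=0.105: each vertex is (1-t)·p0[i] + t·p1[i].
  v1: (1-0.105)·(2.72,0.83) + 0.105·(2.86,2.49) = (2.7347,1.0043)
  v2: (1-0.105)·(-1.44,1.93) + 0.105·(-0.84,3.73) = (-1.3770,2.1190)
  v3: (1-0.105)·(-1.58,-2.91) + 0.105·(-0.53,-0.29) = (-1.4698,-2.6349)
Shoelace sum Σ(x_i·y_{i+1} − x_{i+1}·y_i):
  i=1: 2.7347·2.1190 − -1.3770·1.0043 = +7.1778 (running +7.1778)
  i=2: -1.3770·-2.6349 − -1.4698·2.1190 = +6.7427 (running +13.9204)
  i=3: -1.4698·1.0043 − 2.7347·-2.6349 = +5.7296 (running +19.6500)
Area = |Σ|/2 = |19.6500|/2 = 9.8250

Area at t=0.105: 9.8250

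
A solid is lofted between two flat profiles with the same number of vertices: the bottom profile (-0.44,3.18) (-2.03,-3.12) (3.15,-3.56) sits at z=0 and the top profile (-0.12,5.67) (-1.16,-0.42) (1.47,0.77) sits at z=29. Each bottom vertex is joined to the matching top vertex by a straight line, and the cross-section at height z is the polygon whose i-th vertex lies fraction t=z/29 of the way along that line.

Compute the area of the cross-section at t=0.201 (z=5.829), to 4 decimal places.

Cross-section at t=0.201: each vertex is (1-t)·p0[i] + t·p1[i].
  v1: (1-0.201)·(-0.44,3.18) + 0.201·(-0.12,5.67) = (-0.3757,3.6805)
  v2: (1-0.201)·(-2.03,-3.12) + 0.201·(-1.16,-0.42) = (-1.8551,-2.5773)
  v3: (1-0.201)·(3.15,-3.56) + 0.201·(1.47,0.77) = (2.8123,-2.6897)
Shoelace sum Σ(x_i·y_{i+1} − x_{i+1}·y_i):
  i=1: -0.3757·-2.5773 − -1.8551·3.6805 = +7.7960 (running +7.7960)
  i=2: -1.8551·-2.6897 − 2.8123·-2.5773 = +12.2379 (running +20.0339)
  i=3: 2.8123·3.6805 − -0.3757·-2.6897 = +9.3403 (running +29.3742)
Area = |Σ|/2 = |29.3742|/2 = 14.6871

Area at t=0.201: 14.6871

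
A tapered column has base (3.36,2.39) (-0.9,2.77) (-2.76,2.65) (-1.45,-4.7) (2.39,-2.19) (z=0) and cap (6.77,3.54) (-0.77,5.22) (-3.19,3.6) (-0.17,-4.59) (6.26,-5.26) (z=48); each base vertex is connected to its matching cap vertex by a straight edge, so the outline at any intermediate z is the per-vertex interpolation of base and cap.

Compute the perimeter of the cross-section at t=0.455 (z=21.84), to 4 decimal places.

Perimeter at t=0.455: 27.7793

Cross-section at t=0.455: each vertex is (1-t)·p0[i] + t·p1[i].
  v1: (1-0.455)·(3.36,2.39) + 0.455·(6.77,3.54) = (4.9115,2.9132)
  v2: (1-0.455)·(-0.9,2.77) + 0.455·(-0.77,5.22) = (-0.8408,3.8847)
  v3: (1-0.455)·(-2.76,2.65) + 0.455·(-3.19,3.6) = (-2.9556,3.0823)
  v4: (1-0.455)·(-1.45,-4.7) + 0.455·(-0.17,-4.59) = (-0.8676,-4.6499)
  v5: (1-0.455)·(2.39,-2.19) + 0.455·(6.26,-5.26) = (4.1509,-3.5869)
Perimeter = Σ |v_{i+1} − v_i|:
  edge 1→2: √(-5.7524² + 0.9715²) = 5.8339 (running 5.8339)
  edge 2→3: √(-2.1148² + -0.8025²) = 2.2619 (running 8.0958)
  edge 3→4: √(2.0880² + -7.7322²) = 8.0092 (running 16.1050)
  edge 4→5: √(5.0184² + 1.0631²) = 5.1298 (running 21.2348)
  edge 5→1: √(0.7607² + 6.5001²) = 6.5445 (running 27.7793)
Perimeter = 27.7793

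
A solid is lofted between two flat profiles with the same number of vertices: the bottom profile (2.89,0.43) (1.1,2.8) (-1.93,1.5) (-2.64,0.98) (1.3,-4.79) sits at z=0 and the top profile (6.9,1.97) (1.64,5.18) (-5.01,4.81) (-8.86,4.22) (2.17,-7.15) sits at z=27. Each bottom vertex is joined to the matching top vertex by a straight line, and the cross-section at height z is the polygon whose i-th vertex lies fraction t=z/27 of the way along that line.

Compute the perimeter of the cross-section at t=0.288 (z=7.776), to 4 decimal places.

Cross-section at t=0.288: each vertex is (1-t)·p0[i] + t·p1[i].
  v1: (1-0.288)·(2.89,0.43) + 0.288·(6.9,1.97) = (4.0449,0.8735)
  v2: (1-0.288)·(1.1,2.8) + 0.288·(1.64,5.18) = (1.2555,3.4854)
  v3: (1-0.288)·(-1.93,1.5) + 0.288·(-5.01,4.81) = (-2.8170,2.4533)
  v4: (1-0.288)·(-2.64,0.98) + 0.288·(-8.86,4.22) = (-4.4314,1.9131)
  v5: (1-0.288)·(1.3,-4.79) + 0.288·(2.17,-7.15) = (1.5506,-5.4697)
Perimeter = Σ |v_{i+1} − v_i|:
  edge 1→2: √(-2.7894² + 2.6119²) = 3.8213 (running 3.8213)
  edge 2→3: √(-4.0726² + -1.0322²) = 4.2013 (running 8.0227)
  edge 3→4: √(-1.6143² + -0.5402²) = 1.7023 (running 9.7250)
  edge 4→5: √(5.9819² + -7.3828²) = 9.5021 (running 19.2270)
  edge 5→1: √(2.4943² + 6.3432²) = 6.8160 (running 26.0430)
Perimeter = 26.0430

Perimeter at t=0.288: 26.0430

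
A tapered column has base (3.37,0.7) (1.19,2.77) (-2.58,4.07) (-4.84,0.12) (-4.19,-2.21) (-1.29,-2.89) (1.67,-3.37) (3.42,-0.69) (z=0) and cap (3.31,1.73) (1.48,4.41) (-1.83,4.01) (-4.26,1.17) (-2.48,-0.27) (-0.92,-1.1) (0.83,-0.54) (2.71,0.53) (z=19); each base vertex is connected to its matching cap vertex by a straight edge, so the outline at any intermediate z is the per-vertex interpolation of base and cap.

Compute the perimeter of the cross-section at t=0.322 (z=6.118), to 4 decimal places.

Perimeter at t=0.322: 22.6159

Cross-section at t=0.322: each vertex is (1-t)·p0[i] + t·p1[i].
  v1: (1-0.322)·(3.37,0.7) + 0.322·(3.31,1.73) = (3.3507,1.0317)
  v2: (1-0.322)·(1.19,2.77) + 0.322·(1.48,4.41) = (1.2834,3.2981)
  v3: (1-0.322)·(-2.58,4.07) + 0.322·(-1.83,4.01) = (-2.3385,4.0507)
  v4: (1-0.322)·(-4.84,0.12) + 0.322·(-4.26,1.17) = (-4.6532,0.4581)
  v5: (1-0.322)·(-4.19,-2.21) + 0.322·(-2.48,-0.27) = (-3.6394,-1.5853)
  v6: (1-0.322)·(-1.29,-2.89) + 0.322·(-0.92,-1.1) = (-1.1709,-2.3136)
  v7: (1-0.322)·(1.67,-3.37) + 0.322·(0.83,-0.54) = (1.3995,-2.4587)
  v8: (1-0.322)·(3.42,-0.69) + 0.322·(2.71,0.53) = (3.1914,-0.2972)
Perimeter = Σ |v_{i+1} − v_i|:
  edge 1→2: √(-2.0673² + 2.2664²) = 3.0676 (running 3.0676)
  edge 2→3: √(-3.6219² + 0.7526²) = 3.6992 (running 6.7669)
  edge 3→4: √(-2.3147² + -3.5926²) = 4.2737 (running 11.0406)
  edge 4→5: √(1.0139² + -2.0434²) = 2.2811 (running 13.3217)
  edge 5→6: √(2.4685² + -0.7283²) = 2.5737 (running 15.8954)
  edge 6→7: √(2.5704² + -0.1451²) = 2.5745 (running 18.4699)
  edge 7→8: √(1.7919² + 2.1616²) = 2.8077 (running 21.2776)
  edge 8→1: √(0.1593² + 1.3288²) = 1.3383 (running 22.6159)
Perimeter = 22.6159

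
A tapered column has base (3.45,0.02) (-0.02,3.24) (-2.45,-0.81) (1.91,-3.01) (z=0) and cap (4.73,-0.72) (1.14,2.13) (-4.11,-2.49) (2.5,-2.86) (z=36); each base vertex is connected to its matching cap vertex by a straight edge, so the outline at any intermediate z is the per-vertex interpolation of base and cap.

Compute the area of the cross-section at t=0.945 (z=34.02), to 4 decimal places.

Area at t=0.945: 23.1484

Cross-section at t=0.945: each vertex is (1-t)·p0[i] + t·p1[i].
  v1: (1-0.945)·(3.45,0.02) + 0.945·(4.73,-0.72) = (4.6596,-0.6793)
  v2: (1-0.945)·(-0.02,3.24) + 0.945·(1.14,2.13) = (1.0762,2.1911)
  v3: (1-0.945)·(-2.45,-0.81) + 0.945·(-4.11,-2.49) = (-4.0187,-2.3976)
  v4: (1-0.945)·(1.91,-3.01) + 0.945·(2.5,-2.86) = (2.4676,-2.8682)
Shoelace sum Σ(x_i·y_{i+1} − x_{i+1}·y_i):
  i=1: 4.6596·2.1911 − 1.0762·-0.6793 = +10.9405 (running +10.9405)
  i=2: 1.0762·-2.3976 − -4.0187·2.1911 = +6.2249 (running +17.1654)
  i=3: -4.0187·-2.8682 − 2.4676·-2.3976 = +17.4428 (running +34.6082)
  i=4: 2.4676·-0.6793 − 4.6596·-2.8682 = +11.6887 (running +46.2969)
Area = |Σ|/2 = |46.2969|/2 = 23.1484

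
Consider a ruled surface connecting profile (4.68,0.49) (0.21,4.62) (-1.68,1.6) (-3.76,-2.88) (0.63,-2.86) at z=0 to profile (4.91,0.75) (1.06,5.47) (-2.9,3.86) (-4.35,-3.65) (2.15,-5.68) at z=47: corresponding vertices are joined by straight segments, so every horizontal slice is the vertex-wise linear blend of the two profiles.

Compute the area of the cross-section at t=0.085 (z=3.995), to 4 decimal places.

Area at t=0.085: 35.9334

Cross-section at t=0.085: each vertex is (1-t)·p0[i] + t·p1[i].
  v1: (1-0.085)·(4.68,0.49) + 0.085·(4.91,0.75) = (4.6995,0.5121)
  v2: (1-0.085)·(0.21,4.62) + 0.085·(1.06,5.47) = (0.2823,4.6923)
  v3: (1-0.085)·(-1.68,1.6) + 0.085·(-2.9,3.86) = (-1.7837,1.7921)
  v4: (1-0.085)·(-3.76,-2.88) + 0.085·(-4.35,-3.65) = (-3.8102,-2.9455)
  v5: (1-0.085)·(0.63,-2.86) + 0.085·(2.15,-5.68) = (0.7592,-3.0997)
Shoelace sum Σ(x_i·y_{i+1} − x_{i+1}·y_i):
  i=1: 4.6995·4.6923 − 0.2823·0.5121 = +21.9069 (running +21.9069)
  i=2: 0.2823·1.7921 − -1.7837·4.6923 = +8.8754 (running +30.7823)
  i=3: -1.7837·-2.9455 − -3.8102·1.7921 = +12.0820 (running +42.8643)
  i=4: -3.8102·-3.0997 − 0.7592·-2.9455 = +14.0465 (running +56.9108)
  i=5: 0.7592·0.5121 − 4.6995·-3.0997 = +14.9560 (running +71.8668)
Area = |Σ|/2 = |71.8668|/2 = 35.9334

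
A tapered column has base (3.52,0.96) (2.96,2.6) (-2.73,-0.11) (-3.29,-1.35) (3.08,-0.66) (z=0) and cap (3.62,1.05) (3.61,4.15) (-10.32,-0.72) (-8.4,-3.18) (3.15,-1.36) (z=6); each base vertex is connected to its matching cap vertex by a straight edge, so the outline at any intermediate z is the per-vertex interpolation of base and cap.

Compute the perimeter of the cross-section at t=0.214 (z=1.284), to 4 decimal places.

Cross-section at t=0.214: each vertex is (1-t)·p0[i] + t·p1[i].
  v1: (1-0.214)·(3.52,0.96) + 0.214·(3.62,1.05) = (3.5414,0.9793)
  v2: (1-0.214)·(2.96,2.6) + 0.214·(3.61,4.15) = (3.0991,2.9317)
  v3: (1-0.214)·(-2.73,-0.11) + 0.214·(-10.32,-0.72) = (-4.3543,-0.2405)
  v4: (1-0.214)·(-3.29,-1.35) + 0.214·(-8.4,-3.18) = (-4.3835,-1.7416)
  v5: (1-0.214)·(3.08,-0.66) + 0.214·(3.15,-1.36) = (3.0950,-0.8098)
Perimeter = Σ |v_{i+1} − v_i|:
  edge 1→2: √(-0.4423² + 1.9524²) = 2.0019 (running 2.0019)
  edge 2→3: √(-7.4534² + -3.1722²) = 8.1004 (running 10.1023)
  edge 3→4: √(-0.0293² + -1.5011²) = 1.5014 (running 11.6036)
  edge 4→5: √(7.4785² + 0.9318²) = 7.5363 (running 19.1400)
  edge 5→1: √(0.4464² + 1.7891²) = 1.8439 (running 20.9839)
Perimeter = 20.9839

Perimeter at t=0.214: 20.9839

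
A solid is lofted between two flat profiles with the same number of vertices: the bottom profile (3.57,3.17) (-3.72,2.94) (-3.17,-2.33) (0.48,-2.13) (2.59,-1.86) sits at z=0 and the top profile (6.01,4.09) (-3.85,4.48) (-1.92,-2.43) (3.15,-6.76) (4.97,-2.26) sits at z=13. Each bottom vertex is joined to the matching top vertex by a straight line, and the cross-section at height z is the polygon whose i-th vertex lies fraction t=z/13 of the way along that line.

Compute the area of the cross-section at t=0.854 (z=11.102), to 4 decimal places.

Area at t=0.854: 64.8248

Cross-section at t=0.854: each vertex is (1-t)·p0[i] + t·p1[i].
  v1: (1-0.854)·(3.57,3.17) + 0.854·(6.01,4.09) = (5.6538,3.9557)
  v2: (1-0.854)·(-3.72,2.94) + 0.854·(-3.85,4.48) = (-3.8310,4.2552)
  v3: (1-0.854)·(-3.17,-2.33) + 0.854·(-1.92,-2.43) = (-2.1025,-2.4154)
  v4: (1-0.854)·(0.48,-2.13) + 0.854·(3.15,-6.76) = (2.7602,-6.0840)
  v5: (1-0.854)·(2.59,-1.86) + 0.854·(4.97,-2.26) = (4.6225,-2.2016)
Shoelace sum Σ(x_i·y_{i+1} − x_{i+1}·y_i):
  i=1: 5.6538·4.2552 − -3.8310·3.9557 = +39.2119 (running +39.2119)
  i=2: -3.8310·-2.4154 − -2.1025·4.2552 = +18.1999 (running +57.4119)
  i=3: -2.1025·-6.0840 − 2.7602·-2.4154 = +19.4586 (running +76.8705)
  i=4: 2.7602·-2.2016 − 4.6225·-6.0840 = +22.0467 (running +98.9171)
  i=5: 4.6225·3.9557 − 5.6538·-2.2016 = +30.7325 (running +129.6497)
Area = |Σ|/2 = |129.6497|/2 = 64.8248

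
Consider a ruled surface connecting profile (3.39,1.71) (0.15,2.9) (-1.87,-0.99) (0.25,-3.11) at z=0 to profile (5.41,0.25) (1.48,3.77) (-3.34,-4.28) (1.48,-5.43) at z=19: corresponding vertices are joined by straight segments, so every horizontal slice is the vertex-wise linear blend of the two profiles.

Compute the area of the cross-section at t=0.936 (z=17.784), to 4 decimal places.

Cross-section at t=0.936: each vertex is (1-t)·p0[i] + t·p1[i].
  v1: (1-0.936)·(3.39,1.71) + 0.936·(5.41,0.25) = (5.2807,0.3434)
  v2: (1-0.936)·(0.15,2.9) + 0.936·(1.48,3.77) = (1.3949,3.7143)
  v3: (1-0.936)·(-1.87,-0.99) + 0.936·(-3.34,-4.28) = (-3.2459,-4.0694)
  v4: (1-0.936)·(0.25,-3.11) + 0.936·(1.48,-5.43) = (1.4013,-5.2815)
Shoelace sum Σ(x_i·y_{i+1} − x_{i+1}·y_i):
  i=1: 5.2807·3.7143 − 1.3949·0.3434 = +19.1352 (running +19.1352)
  i=2: 1.3949·-4.0694 − -3.2459·3.7143 = +6.3800 (running +25.5152)
  i=3: -3.2459·-5.2815 − 1.4013·-4.0694 = +22.8458 (running +48.3610)
  i=4: 1.4013·0.3434 − 5.2807·-5.2815 = +28.3715 (running +76.7325)
Area = |Σ|/2 = |76.7325|/2 = 38.3663

Area at t=0.936: 38.3663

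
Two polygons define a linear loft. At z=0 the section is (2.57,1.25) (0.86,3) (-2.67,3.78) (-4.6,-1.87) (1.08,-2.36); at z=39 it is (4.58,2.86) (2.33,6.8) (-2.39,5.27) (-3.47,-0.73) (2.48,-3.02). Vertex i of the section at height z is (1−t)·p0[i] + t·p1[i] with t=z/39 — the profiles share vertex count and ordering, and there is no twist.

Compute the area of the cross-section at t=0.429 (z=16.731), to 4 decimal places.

Cross-section at t=0.429: each vertex is (1-t)·p0[i] + t·p1[i].
  v1: (1-0.429)·(2.57,1.25) + 0.429·(4.58,2.86) = (3.4323,1.9407)
  v2: (1-0.429)·(0.86,3) + 0.429·(2.33,6.8) = (1.4906,4.6302)
  v3: (1-0.429)·(-2.67,3.78) + 0.429·(-2.39,5.27) = (-2.5499,4.4192)
  v4: (1-0.429)·(-4.6,-1.87) + 0.429·(-3.47,-0.73) = (-4.1152,-1.3809)
  v5: (1-0.429)·(1.08,-2.36) + 0.429·(2.48,-3.02) = (1.6806,-2.6431)
Shoelace sum Σ(x_i·y_{i+1} − x_{i+1}·y_i):
  i=1: 3.4323·4.6302 − 1.4906·1.9407 = +12.9993 (running +12.9993)
  i=2: 1.4906·4.4192 − -2.5499·4.6302 = +18.3939 (running +31.3932)
  i=3: -2.5499·-1.3809 − -4.1152·4.4192 = +21.7073 (running +53.1005)
  i=4: -4.1152·-2.6431 − 1.6806·-1.3809 = +13.1979 (running +66.2984)
  i=5: 1.6806·1.9407 − 3.4323·-2.6431 = +12.3335 (running +78.6320)
Area = |Σ|/2 = |78.6320|/2 = 39.3160

Area at t=0.429: 39.3160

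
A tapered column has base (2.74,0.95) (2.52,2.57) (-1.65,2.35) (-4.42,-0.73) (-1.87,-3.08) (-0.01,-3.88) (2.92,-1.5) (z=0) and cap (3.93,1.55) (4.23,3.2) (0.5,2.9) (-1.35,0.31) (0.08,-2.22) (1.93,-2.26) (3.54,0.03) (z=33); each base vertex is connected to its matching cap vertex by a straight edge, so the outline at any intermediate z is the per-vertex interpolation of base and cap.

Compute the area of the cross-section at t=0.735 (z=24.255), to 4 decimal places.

Cross-section at t=0.735: each vertex is (1-t)·p0[i] + t·p1[i].
  v1: (1-0.735)·(2.74,0.95) + 0.735·(3.93,1.55) = (3.6147,1.3910)
  v2: (1-0.735)·(2.52,2.57) + 0.735·(4.23,3.2) = (3.7769,3.0330)
  v3: (1-0.735)·(-1.65,2.35) + 0.735·(0.5,2.9) = (-0.0697,2.7542)
  v4: (1-0.735)·(-4.42,-0.73) + 0.735·(-1.35,0.31) = (-2.1635,0.0344)
  v5: (1-0.735)·(-1.87,-3.08) + 0.735·(0.08,-2.22) = (-0.4368,-2.4479)
  v6: (1-0.735)·(-0.01,-3.88) + 0.735·(1.93,-2.26) = (1.4159,-2.6893)
  v7: (1-0.735)·(2.92,-1.5) + 0.735·(3.54,0.03) = (3.3757,-0.3755)
Shoelace sum Σ(x_i·y_{i+1} − x_{i+1}·y_i):
  i=1: 3.6147·3.0330 − 3.7769·1.3910 = +5.7098 (running +5.7098)
  i=2: 3.7769·2.7542 − -0.0697·3.0330 = +10.6139 (running +16.3238)
  i=3: -0.0697·0.0344 − -2.1635·2.7542 = +5.9566 (running +22.2803)
  i=4: -2.1635·-2.4479 − -0.4368·0.0344 = +5.3112 (running +27.5915)
  i=5: -0.4368·-2.6893 − 1.4159·-2.4479 = +4.6405 (running +32.2320)
  i=6: 1.4159·-0.3755 − 3.3757·-2.6893 = +8.5467 (running +40.7787)
  i=7: 3.3757·1.3910 − 3.6147·-0.3755 = +6.0527 (running +46.8314)
Area = |Σ|/2 = |46.8314|/2 = 23.4157

Area at t=0.735: 23.4157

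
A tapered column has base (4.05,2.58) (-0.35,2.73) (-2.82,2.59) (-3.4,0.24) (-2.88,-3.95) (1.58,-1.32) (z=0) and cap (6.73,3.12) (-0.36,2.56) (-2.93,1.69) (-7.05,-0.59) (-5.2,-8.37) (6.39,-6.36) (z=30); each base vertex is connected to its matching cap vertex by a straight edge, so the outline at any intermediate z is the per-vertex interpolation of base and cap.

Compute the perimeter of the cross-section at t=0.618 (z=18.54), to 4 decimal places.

Perimeter at t=0.618: 35.4048

Cross-section at t=0.618: each vertex is (1-t)·p0[i] + t·p1[i].
  v1: (1-0.618)·(4.05,2.58) + 0.618·(6.73,3.12) = (5.7062,2.9137)
  v2: (1-0.618)·(-0.35,2.73) + 0.618·(-0.36,2.56) = (-0.3562,2.6249)
  v3: (1-0.618)·(-2.82,2.59) + 0.618·(-2.93,1.69) = (-2.8880,2.0338)
  v4: (1-0.618)·(-3.4,0.24) + 0.618·(-7.05,-0.59) = (-5.6557,-0.2729)
  v5: (1-0.618)·(-2.88,-3.95) + 0.618·(-5.2,-8.37) = (-4.3138,-6.6816)
  v6: (1-0.618)·(1.58,-1.32) + 0.618·(6.39,-6.36) = (4.5526,-4.4347)
Perimeter = Σ |v_{i+1} − v_i|:
  edge 1→2: √(-6.0624² + -0.2888²) = 6.0693 (running 6.0693)
  edge 2→3: √(-2.5318² + -0.5911²) = 2.5999 (running 8.6692)
  edge 3→4: √(-2.7677² + -2.3067²) = 3.6030 (running 12.2722)
  edge 4→5: √(1.3419² + -6.4086²) = 6.5476 (running 18.8198)
  edge 5→6: √(8.8663² + 2.2468²) = 9.1466 (running 27.9664)
  edge 6→1: √(1.1537² + 7.3484²) = 7.4384 (running 35.4048)
Perimeter = 35.4048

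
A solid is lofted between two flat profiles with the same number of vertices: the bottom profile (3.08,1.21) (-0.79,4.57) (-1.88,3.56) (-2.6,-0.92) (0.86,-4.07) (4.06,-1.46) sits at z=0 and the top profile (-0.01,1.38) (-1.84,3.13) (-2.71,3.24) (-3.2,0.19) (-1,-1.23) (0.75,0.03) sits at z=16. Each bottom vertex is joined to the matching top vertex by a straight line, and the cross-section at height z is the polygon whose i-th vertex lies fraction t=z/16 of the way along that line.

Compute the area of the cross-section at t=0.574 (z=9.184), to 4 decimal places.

Cross-section at t=0.574: each vertex is (1-t)·p0[i] + t·p1[i].
  v1: (1-0.574)·(3.08,1.21) + 0.574·(-0.01,1.38) = (1.3063,1.3076)
  v2: (1-0.574)·(-0.79,4.57) + 0.574·(-1.84,3.13) = (-1.3927,3.7434)
  v3: (1-0.574)·(-1.88,3.56) + 0.574·(-2.71,3.24) = (-2.3564,3.3763)
  v4: (1-0.574)·(-2.6,-0.92) + 0.574·(-3.2,0.19) = (-2.9444,-0.2829)
  v5: (1-0.574)·(0.86,-4.07) + 0.574·(-1,-1.23) = (-0.2076,-2.4398)
  v6: (1-0.574)·(4.06,-1.46) + 0.574·(0.75,0.03) = (2.1601,-0.6047)
Shoelace sum Σ(x_i·y_{i+1} − x_{i+1}·y_i):
  i=1: 1.3063·3.7434 − -1.3927·1.3076 = +6.7113 (running +6.7113)
  i=2: -1.3927·3.3763 − -2.3564·3.7434 = +4.1189 (running +10.8302)
  i=3: -2.3564·-0.2829 − -2.9444·3.3763 = +10.6078 (running +21.4380)
  i=4: -2.9444·-2.4398 − -0.2076·-0.2829 = +7.1251 (running +28.5631)
  i=5: -0.2076·-0.6047 − 2.1601·-2.4398 = +5.3958 (running +33.9589)
  i=6: 2.1601·1.3076 − 1.3063·-0.6047 = +3.6144 (running +37.5733)
Area = |Σ|/2 = |37.5733|/2 = 18.7867

Area at t=0.574: 18.7867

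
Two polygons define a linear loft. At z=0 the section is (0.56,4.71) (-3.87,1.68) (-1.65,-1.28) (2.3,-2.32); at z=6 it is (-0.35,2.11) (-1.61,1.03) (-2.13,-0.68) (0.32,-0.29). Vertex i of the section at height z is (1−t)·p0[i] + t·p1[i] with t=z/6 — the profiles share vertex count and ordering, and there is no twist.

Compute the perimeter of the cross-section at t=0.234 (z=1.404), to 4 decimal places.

Cross-section at t=0.234: each vertex is (1-t)·p0[i] + t·p1[i].
  v1: (1-0.234)·(0.56,4.71) + 0.234·(-0.35,2.11) = (0.3471,4.1016)
  v2: (1-0.234)·(-3.87,1.68) + 0.234·(-1.61,1.03) = (-3.3412,1.5279)
  v3: (1-0.234)·(-1.65,-1.28) + 0.234·(-2.13,-0.68) = (-1.7623,-1.1396)
  v4: (1-0.234)·(2.3,-2.32) + 0.234·(0.32,-0.29) = (1.8367,-1.8450)
Perimeter = Σ |v_{i+1} − v_i|:
  edge 1→2: √(-3.6882² + -2.5737²) = 4.4974 (running 4.4974)
  edge 2→3: √(1.5788² + -2.6675²) = 3.0997 (running 7.5972)
  edge 3→4: √(3.5990² + -0.7054²) = 3.6675 (running 11.2646)
  edge 4→1: √(-1.4896² + 5.9466²) = 6.1303 (running 17.3949)
Perimeter = 17.3949

Perimeter at t=0.234: 17.3949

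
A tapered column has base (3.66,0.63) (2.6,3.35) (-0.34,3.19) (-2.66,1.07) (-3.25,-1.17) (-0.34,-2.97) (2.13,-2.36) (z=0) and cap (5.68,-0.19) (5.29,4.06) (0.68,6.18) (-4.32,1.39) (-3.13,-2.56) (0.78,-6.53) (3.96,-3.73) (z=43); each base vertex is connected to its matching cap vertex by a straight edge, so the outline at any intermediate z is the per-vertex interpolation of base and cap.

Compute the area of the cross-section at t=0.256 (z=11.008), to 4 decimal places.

Area at t=0.256: 41.1216

Cross-section at t=0.256: each vertex is (1-t)·p0[i] + t·p1[i].
  v1: (1-0.256)·(3.66,0.63) + 0.256·(5.68,-0.19) = (4.1771,0.4201)
  v2: (1-0.256)·(2.6,3.35) + 0.256·(5.29,4.06) = (3.2886,3.5318)
  v3: (1-0.256)·(-0.34,3.19) + 0.256·(0.68,6.18) = (-0.0789,3.9554)
  v4: (1-0.256)·(-2.66,1.07) + 0.256·(-4.32,1.39) = (-3.0850,1.1519)
  v5: (1-0.256)·(-3.25,-1.17) + 0.256·(-3.13,-2.56) = (-3.2193,-1.5258)
  v6: (1-0.256)·(-0.34,-2.97) + 0.256·(0.78,-6.53) = (-0.0533,-3.8814)
  v7: (1-0.256)·(2.13,-2.36) + 0.256·(3.96,-3.73) = (2.5985,-2.7107)
Shoelace sum Σ(x_i·y_{i+1} − x_{i+1}·y_i):
  i=1: 4.1771·3.5318 − 3.2886·0.4201 = +13.3711 (running +13.3711)
  i=2: 3.2886·3.9554 − -0.0789·3.5318 = +13.2866 (running +26.6577)
  i=3: -0.0789·1.1519 − -3.0850·3.9554 = +12.1115 (running +38.7692)
  i=4: -3.0850·-1.5258 − -3.2193·1.1519 = +8.4155 (running +47.1847)
  i=5: -3.2193·-3.8814 − -0.0533·-1.5258 = +12.4139 (running +59.5986)
  i=6: -0.0533·-2.7107 − 2.5985·-3.8814 = +10.2301 (running +69.8287)
  i=7: 2.5985·0.4201 − 4.1771·-2.7107 = +12.4146 (running +82.2432)
Area = |Σ|/2 = |82.2432|/2 = 41.1216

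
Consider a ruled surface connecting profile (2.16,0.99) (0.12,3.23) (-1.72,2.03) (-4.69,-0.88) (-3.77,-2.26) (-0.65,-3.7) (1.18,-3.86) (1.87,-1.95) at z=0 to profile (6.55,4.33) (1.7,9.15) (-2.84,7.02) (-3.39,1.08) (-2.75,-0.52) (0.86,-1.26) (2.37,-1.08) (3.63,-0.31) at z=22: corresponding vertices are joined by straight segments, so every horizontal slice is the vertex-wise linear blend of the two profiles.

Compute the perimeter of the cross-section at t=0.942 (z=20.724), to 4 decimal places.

Perimeter at t=0.942: 30.9954

Cross-section at t=0.942: each vertex is (1-t)·p0[i] + t·p1[i].
  v1: (1-0.942)·(2.16,0.99) + 0.942·(6.55,4.33) = (6.2954,4.1363)
  v2: (1-0.942)·(0.12,3.23) + 0.942·(1.7,9.15) = (1.6084,8.8066)
  v3: (1-0.942)·(-1.72,2.03) + 0.942·(-2.84,7.02) = (-2.7750,6.7306)
  v4: (1-0.942)·(-4.69,-0.88) + 0.942·(-3.39,1.08) = (-3.4654,0.9663)
  v5: (1-0.942)·(-3.77,-2.26) + 0.942·(-2.75,-0.52) = (-2.8092,-0.6209)
  v6: (1-0.942)·(-0.65,-3.7) + 0.942·(0.86,-1.26) = (0.7724,-1.4015)
  v7: (1-0.942)·(1.18,-3.86) + 0.942·(2.37,-1.08) = (2.3010,-1.2412)
  v8: (1-0.942)·(1.87,-1.95) + 0.942·(3.63,-0.31) = (3.5279,-0.4051)
Perimeter = Σ |v_{i+1} − v_i|:
  edge 1→2: √(-4.6870² + 4.6704²) = 6.6167 (running 6.6167)
  edge 2→3: √(-4.3834² + -2.0761²) = 4.8502 (running 11.4669)
  edge 3→4: √(-0.6904² + -5.7643²) = 5.8055 (running 17.2723)
  edge 4→5: √(0.6562² + -1.5872²) = 1.7176 (running 18.9899)
  edge 5→6: √(3.5816² + -0.7806²) = 3.6657 (running 22.6555)
  edge 6→7: √(1.5286² + 0.1603²) = 1.5369 (running 24.1925)
  edge 7→8: √(1.2269² + 0.8361²) = 1.4847 (running 25.6772)
  edge 8→1: √(2.7675² + 4.5414²) = 5.3182 (running 30.9954)
Perimeter = 30.9954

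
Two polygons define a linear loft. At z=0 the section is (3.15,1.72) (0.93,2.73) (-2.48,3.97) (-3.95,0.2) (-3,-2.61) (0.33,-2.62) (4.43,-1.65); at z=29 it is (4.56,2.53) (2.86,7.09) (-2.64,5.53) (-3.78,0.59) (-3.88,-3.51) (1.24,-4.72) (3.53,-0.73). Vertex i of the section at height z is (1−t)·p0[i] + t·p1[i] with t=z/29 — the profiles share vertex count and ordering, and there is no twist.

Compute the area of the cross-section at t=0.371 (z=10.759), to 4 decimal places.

Cross-section at t=0.371: each vertex is (1-t)·p0[i] + t·p1[i].
  v1: (1-0.371)·(3.15,1.72) + 0.371·(4.56,2.53) = (3.6731,2.0205)
  v2: (1-0.371)·(0.93,2.73) + 0.371·(2.86,7.09) = (1.6460,4.3476)
  v3: (1-0.371)·(-2.48,3.97) + 0.371·(-2.64,5.53) = (-2.5394,4.5488)
  v4: (1-0.371)·(-3.95,0.2) + 0.371·(-3.78,0.59) = (-3.8869,0.3447)
  v5: (1-0.371)·(-3,-2.61) + 0.371·(-3.88,-3.51) = (-3.3265,-2.9439)
  v6: (1-0.371)·(0.33,-2.62) + 0.371·(1.24,-4.72) = (0.6676,-3.3991)
  v7: (1-0.371)·(4.43,-1.65) + 0.371·(3.53,-0.73) = (4.0961,-1.3087)
Shoelace sum Σ(x_i·y_{i+1} − x_{i+1}·y_i):
  i=1: 3.6731·4.3476 − 1.6460·2.0205 = +12.6432 (running +12.6432)
  i=2: 1.6460·4.5488 − -2.5394·4.3476 = +18.5274 (running +31.1707)
  i=3: -2.5394·0.3447 − -3.8869·4.5488 = +16.8054 (running +47.9761)
  i=4: -3.8869·-2.9439 − -3.3265·0.3447 = +12.5893 (running +60.5654)
  i=5: -3.3265·-3.3991 − 0.6676·-2.9439 = +13.2724 (running +73.8378)
  i=6: 0.6676·-1.3087 − 4.0961·-3.3991 = +13.0494 (running +86.8872)
  i=7: 4.0961·2.0205 − 3.6731·-1.3087 = +13.0831 (running +99.9703)
Area = |Σ|/2 = |99.9703|/2 = 49.9852

Area at t=0.371: 49.9852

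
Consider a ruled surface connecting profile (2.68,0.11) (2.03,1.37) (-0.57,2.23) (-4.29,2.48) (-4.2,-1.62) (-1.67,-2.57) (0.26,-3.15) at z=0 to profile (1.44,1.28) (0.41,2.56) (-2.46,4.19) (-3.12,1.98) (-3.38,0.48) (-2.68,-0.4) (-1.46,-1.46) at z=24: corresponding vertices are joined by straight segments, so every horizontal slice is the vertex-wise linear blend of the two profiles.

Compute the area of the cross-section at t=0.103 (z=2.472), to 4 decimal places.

Area at t=0.103: 26.7187

Cross-section at t=0.103: each vertex is (1-t)·p0[i] + t·p1[i].
  v1: (1-0.103)·(2.68,0.11) + 0.103·(1.44,1.28) = (2.5523,0.2305)
  v2: (1-0.103)·(2.03,1.37) + 0.103·(0.41,2.56) = (1.8631,1.4926)
  v3: (1-0.103)·(-0.57,2.23) + 0.103·(-2.46,4.19) = (-0.7647,2.4319)
  v4: (1-0.103)·(-4.29,2.48) + 0.103·(-3.12,1.98) = (-4.1695,2.4285)
  v5: (1-0.103)·(-4.2,-1.62) + 0.103·(-3.38,0.48) = (-4.1155,-1.4037)
  v6: (1-0.103)·(-1.67,-2.57) + 0.103·(-2.68,-0.4) = (-1.7740,-2.3465)
  v7: (1-0.103)·(0.26,-3.15) + 0.103·(-1.46,-1.46) = (0.0828,-2.9759)
Shoelace sum Σ(x_i·y_{i+1} − x_{i+1}·y_i):
  i=1: 2.5523·1.4926 − 1.8631·0.2305 = +3.3800 (running +3.3800)
  i=2: 1.8631·2.4319 − -0.7647·1.4926 = +5.6723 (running +9.0522)
  i=3: -0.7647·2.4285 − -4.1695·2.4319 = +8.2827 (running +17.3349)
  i=4: -4.1695·-1.4037 − -4.1155·2.4285 = +15.8473 (running +33.1822)
  i=5: -4.1155·-2.3465 − -1.7740·-1.4037 = +7.1669 (running +40.3491)
  i=6: -1.7740·-2.9759 − 0.0828·-2.3465 = +5.4738 (running +45.8229)
  i=7: 0.0828·0.2305 − 2.5523·-2.9759 = +7.6145 (running +53.4374)
Area = |Σ|/2 = |53.4374|/2 = 26.7187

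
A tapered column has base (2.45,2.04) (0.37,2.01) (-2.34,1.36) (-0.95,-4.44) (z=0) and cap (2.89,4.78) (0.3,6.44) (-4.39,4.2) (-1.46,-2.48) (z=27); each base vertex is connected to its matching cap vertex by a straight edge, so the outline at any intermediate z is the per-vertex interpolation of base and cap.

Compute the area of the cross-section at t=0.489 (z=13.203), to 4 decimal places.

Cross-section at t=0.489: each vertex is (1-t)·p0[i] + t·p1[i].
  v1: (1-0.489)·(2.45,2.04) + 0.489·(2.89,4.78) = (2.6652,3.3799)
  v2: (1-0.489)·(0.37,2.01) + 0.489·(0.3,6.44) = (0.3358,4.1763)
  v3: (1-0.489)·(-2.34,1.36) + 0.489·(-4.39,4.2) = (-3.3424,2.7488)
  v4: (1-0.489)·(-0.95,-4.44) + 0.489·(-1.46,-2.48) = (-1.1994,-3.4816)
Shoelace sum Σ(x_i·y_{i+1} − x_{i+1}·y_i):
  i=1: 2.6652·4.1763 − 0.3358·3.3799 = +9.9956 (running +9.9956)
  i=2: 0.3358·2.7488 − -3.3424·4.1763 = +14.8819 (running +24.8775)
  i=3: -3.3424·-3.4816 − -1.1994·2.7488 = +14.9338 (running +39.8113)
  i=4: -1.1994·3.3799 − 2.6652·-3.4816 = +5.2251 (running +45.0364)
Area = |Σ|/2 = |45.0364|/2 = 22.5182

Area at t=0.489: 22.5182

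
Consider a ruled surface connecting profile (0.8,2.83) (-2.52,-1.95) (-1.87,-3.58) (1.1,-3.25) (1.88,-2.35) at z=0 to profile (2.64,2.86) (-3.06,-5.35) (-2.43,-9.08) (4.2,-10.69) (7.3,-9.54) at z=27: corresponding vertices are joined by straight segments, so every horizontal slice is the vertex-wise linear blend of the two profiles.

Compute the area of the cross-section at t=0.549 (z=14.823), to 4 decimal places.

Cross-section at t=0.549: each vertex is (1-t)·p0[i] + t·p1[i].
  v1: (1-0.549)·(0.8,2.83) + 0.549·(2.64,2.86) = (1.8102,2.8465)
  v2: (1-0.549)·(-2.52,-1.95) + 0.549·(-3.06,-5.35) = (-2.8165,-3.8166)
  v3: (1-0.549)·(-1.87,-3.58) + 0.549·(-2.43,-9.08) = (-2.1774,-6.5995)
  v4: (1-0.549)·(1.1,-3.25) + 0.549·(4.2,-10.69) = (2.8019,-7.3346)
  v5: (1-0.549)·(1.88,-2.35) + 0.549·(7.3,-9.54) = (4.8556,-6.2973)
Shoelace sum Σ(x_i·y_{i+1} − x_{i+1}·y_i):
  i=1: 1.8102·-3.8166 − -2.8165·2.8465 = +1.1083 (running +1.1083)
  i=2: -2.8165·-6.5995 − -2.1774·-3.8166 = +10.2768 (running +11.3851)
  i=3: -2.1774·-7.3346 − 2.8019·-6.5995 = +34.4617 (running +45.8468)
  i=4: 2.8019·-6.2973 − 4.8556·-7.3346 = +17.9691 (running +63.8159)
  i=5: 4.8556·2.8465 − 1.8102·-6.2973 = +25.2204 (running +89.0363)
Area = |Σ|/2 = |89.0363|/2 = 44.5182

Area at t=0.549: 44.5182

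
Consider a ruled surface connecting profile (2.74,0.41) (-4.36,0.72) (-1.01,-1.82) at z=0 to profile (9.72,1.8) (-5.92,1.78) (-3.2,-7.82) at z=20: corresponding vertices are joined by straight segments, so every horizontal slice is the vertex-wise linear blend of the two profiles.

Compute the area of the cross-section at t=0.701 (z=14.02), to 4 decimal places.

Area at t=0.701: 48.8885

Cross-section at t=0.701: each vertex is (1-t)·p0[i] + t·p1[i].
  v1: (1-0.701)·(2.74,0.41) + 0.701·(9.72,1.8) = (7.6330,1.3844)
  v2: (1-0.701)·(-4.36,0.72) + 0.701·(-5.92,1.78) = (-5.4536,1.4631)
  v3: (1-0.701)·(-1.01,-1.82) + 0.701·(-3.2,-7.82) = (-2.5452,-6.0260)
Shoelace sum Σ(x_i·y_{i+1} − x_{i+1}·y_i):
  i=1: 7.6330·1.4631 − -5.4536·1.3844 = +18.7174 (running +18.7174)
  i=2: -5.4536·-6.0260 − -2.5452·1.4631 = +36.5869 (running +55.3043)
  i=3: -2.5452·1.3844 − 7.6330·-6.0260 = +42.4728 (running +97.7771)
Area = |Σ|/2 = |97.7771|/2 = 48.8885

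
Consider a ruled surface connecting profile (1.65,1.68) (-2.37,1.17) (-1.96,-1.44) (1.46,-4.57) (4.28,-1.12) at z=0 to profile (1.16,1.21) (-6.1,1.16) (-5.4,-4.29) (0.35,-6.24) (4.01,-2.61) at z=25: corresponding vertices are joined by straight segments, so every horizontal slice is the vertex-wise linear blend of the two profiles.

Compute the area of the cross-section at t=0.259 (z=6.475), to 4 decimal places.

Cross-section at t=0.259: each vertex is (1-t)·p0[i] + t·p1[i].
  v1: (1-0.259)·(1.65,1.68) + 0.259·(1.16,1.21) = (1.5231,1.5583)
  v2: (1-0.259)·(-2.37,1.17) + 0.259·(-6.1,1.16) = (-3.3361,1.1674)
  v3: (1-0.259)·(-1.96,-1.44) + 0.259·(-5.4,-4.29) = (-2.8510,-2.1782)
  v4: (1-0.259)·(1.46,-4.57) + 0.259·(0.35,-6.24) = (1.1725,-5.0025)
  v5: (1-0.259)·(4.28,-1.12) + 0.259·(4.01,-2.61) = (4.2101,-1.5059)
Shoelace sum Σ(x_i·y_{i+1} − x_{i+1}·y_i):
  i=1: 1.5231·1.1674 − -3.3361·1.5583 = +6.9766 (running +6.9766)
  i=2: -3.3361·-2.1782 − -2.8510·1.1674 = +10.5947 (running +17.5713)
  i=3: -2.8510·-5.0025 − 1.1725·-2.1782 = +16.8159 (running +34.3872)
  i=4: 1.1725·-1.5059 − 4.2101·-5.0025 = +19.2953 (running +53.6825)
  i=5: 4.2101·1.5583 − 1.5231·-1.5059 = +8.8541 (running +62.5366)
Area = |Σ|/2 = |62.5366|/2 = 31.2683

Area at t=0.259: 31.2683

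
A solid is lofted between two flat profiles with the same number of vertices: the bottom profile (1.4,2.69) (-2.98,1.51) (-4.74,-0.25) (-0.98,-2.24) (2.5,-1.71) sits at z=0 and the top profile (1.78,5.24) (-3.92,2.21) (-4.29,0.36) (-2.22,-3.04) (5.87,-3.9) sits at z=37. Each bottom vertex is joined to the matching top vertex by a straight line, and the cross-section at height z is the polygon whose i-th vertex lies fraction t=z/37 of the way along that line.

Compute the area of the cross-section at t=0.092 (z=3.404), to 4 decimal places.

Cross-section at t=0.092: each vertex is (1-t)·p0[i] + t·p1[i].
  v1: (1-0.092)·(1.4,2.69) + 0.092·(1.78,5.24) = (1.4350,2.9246)
  v2: (1-0.092)·(-2.98,1.51) + 0.092·(-3.92,2.21) = (-3.0665,1.5744)
  v3: (1-0.092)·(-4.74,-0.25) + 0.092·(-4.29,0.36) = (-4.6986,-0.1939)
  v4: (1-0.092)·(-0.98,-2.24) + 0.092·(-2.22,-3.04) = (-1.0941,-2.3136)
  v5: (1-0.092)·(2.5,-1.71) + 0.092·(5.87,-3.9) = (2.8100,-1.9115)
Shoelace sum Σ(x_i·y_{i+1} − x_{i+1}·y_i):
  i=1: 1.4350·1.5744 − -3.0665·2.9246 = +11.2274 (running +11.2274)
  i=2: -3.0665·-0.1939 − -4.6986·1.5744 = +7.9920 (running +19.2194)
  i=3: -4.6986·-2.3136 − -1.0941·-0.1939 = +10.6586 (running +29.8780)
  i=4: -1.0941·-1.9115 − 2.8100·-2.3136 = +8.5926 (running +38.4706)
  i=5: 2.8100·2.9246 − 1.4350·-1.9115 = +10.9611 (running +49.4318)
Area = |Σ|/2 = |49.4318|/2 = 24.7159

Area at t=0.092: 24.7159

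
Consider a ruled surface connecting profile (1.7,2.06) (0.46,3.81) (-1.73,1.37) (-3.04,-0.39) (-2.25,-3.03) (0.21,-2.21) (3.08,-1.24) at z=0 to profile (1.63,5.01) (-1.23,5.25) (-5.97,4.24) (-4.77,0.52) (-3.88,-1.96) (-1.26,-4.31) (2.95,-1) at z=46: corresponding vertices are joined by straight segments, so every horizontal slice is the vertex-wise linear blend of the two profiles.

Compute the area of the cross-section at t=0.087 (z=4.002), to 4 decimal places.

Area at t=0.087: 25.7675

Cross-section at t=0.087: each vertex is (1-t)·p0[i] + t·p1[i].
  v1: (1-0.087)·(1.7,2.06) + 0.087·(1.63,5.01) = (1.6939,2.3167)
  v2: (1-0.087)·(0.46,3.81) + 0.087·(-1.23,5.25) = (0.3130,3.9353)
  v3: (1-0.087)·(-1.73,1.37) + 0.087·(-5.97,4.24) = (-2.0989,1.6197)
  v4: (1-0.087)·(-3.04,-0.39) + 0.087·(-4.77,0.52) = (-3.1905,-0.3108)
  v5: (1-0.087)·(-2.25,-3.03) + 0.087·(-3.88,-1.96) = (-2.3918,-2.9369)
  v6: (1-0.087)·(0.21,-2.21) + 0.087·(-1.26,-4.31) = (0.0821,-2.3927)
  v7: (1-0.087)·(3.08,-1.24) + 0.087·(2.95,-1) = (3.0687,-1.2191)
Shoelace sum Σ(x_i·y_{i+1} − x_{i+1}·y_i):
  i=1: 1.6939·3.9353 − 0.3130·2.3167 = +5.9410 (running +5.9410)
  i=2: 0.3130·1.6197 − -2.0989·3.9353 = +8.7666 (running +14.7076)
  i=3: -2.0989·-0.3108 − -3.1905·1.6197 = +5.8200 (running +20.5276)
  i=4: -3.1905·-2.9369 − -2.3918·-0.3108 = +8.6268 (running +29.1544)
  i=5: -2.3918·-2.3927 − 0.0821·-2.9369 = +5.9640 (running +35.1184)
  i=6: 0.0821·-1.2191 − 3.0687·-2.3927 = +7.2424 (running +42.3608)
  i=7: 3.0687·2.3167 − 1.6939·-1.2191 = +9.1742 (running +51.5349)
Area = |Σ|/2 = |51.5349|/2 = 25.7675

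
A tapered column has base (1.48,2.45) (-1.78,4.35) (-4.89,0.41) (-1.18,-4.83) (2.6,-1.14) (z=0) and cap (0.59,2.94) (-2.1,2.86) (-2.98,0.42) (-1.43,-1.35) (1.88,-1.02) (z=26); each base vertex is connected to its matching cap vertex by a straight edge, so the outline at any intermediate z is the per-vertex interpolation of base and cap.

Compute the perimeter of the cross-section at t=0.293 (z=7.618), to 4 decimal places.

Perimeter at t=0.293: 21.2809

Cross-section at t=0.293: each vertex is (1-t)·p0[i] + t·p1[i].
  v1: (1-0.293)·(1.48,2.45) + 0.293·(0.59,2.94) = (1.2192,2.5936)
  v2: (1-0.293)·(-1.78,4.35) + 0.293·(-2.1,2.86) = (-1.8738,3.9134)
  v3: (1-0.293)·(-4.89,0.41) + 0.293·(-2.98,0.42) = (-4.3304,0.4129)
  v4: (1-0.293)·(-1.18,-4.83) + 0.293·(-1.43,-1.35) = (-1.2532,-3.8104)
  v5: (1-0.293)·(2.6,-1.14) + 0.293·(1.88,-1.02) = (2.3890,-1.1048)
Perimeter = Σ |v_{i+1} − v_i|:
  edge 1→2: √(-3.0930² + 1.3199²) = 3.3628 (running 3.3628)
  edge 2→3: √(-2.4566² + -3.5005²) = 4.2765 (running 7.6393)
  edge 3→4: √(3.0771² + -4.2233²) = 5.2254 (running 12.8647)
  edge 4→5: √(3.6423² + 2.7055²) = 4.5372 (running 17.4019)
  edge 5→1: √(-1.1698² + 3.6984²) = 3.8790 (running 21.2809)
Perimeter = 21.2809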